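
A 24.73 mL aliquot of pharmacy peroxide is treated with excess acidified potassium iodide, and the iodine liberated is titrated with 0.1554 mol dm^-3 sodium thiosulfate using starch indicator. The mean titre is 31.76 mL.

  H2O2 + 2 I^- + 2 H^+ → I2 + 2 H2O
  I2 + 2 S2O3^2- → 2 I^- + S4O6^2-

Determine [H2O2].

0.09979 mol/L

n(S2O3^2-) = 0.03176 × 0.1554 = 4.936 × 10^-3 mol
n(I2) = n(S2O3^2-)/2 = 2.468 × 10^-3 mol
n(H2O2) in the aliquot = 2.468 × 10^-3 mol (1:1 ratio)
[H2O2] = 2.468 × 10^-3 / 0.02473 = 0.09979 mol/L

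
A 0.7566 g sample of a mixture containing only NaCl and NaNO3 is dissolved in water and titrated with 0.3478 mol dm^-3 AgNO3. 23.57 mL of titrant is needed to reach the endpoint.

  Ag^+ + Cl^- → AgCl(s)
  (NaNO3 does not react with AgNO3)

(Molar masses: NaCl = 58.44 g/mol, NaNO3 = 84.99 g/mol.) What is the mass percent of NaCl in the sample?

n(AgNO3) = 0.02357 × 0.3478 = 8.198 × 10^-3 mol
Let x = n(NaCl), y = n(NaNO3).
Titrant: 1x = 8.198 × 10^-3;  mass: 58.44x + 84.99y = 0.7566
Solving, x = 8.198 × 10^-3 mol, y = 3.265 × 10^-3 mol
mass of NaCl = 8.198 × 10^-3 × 58.44 = 0.4791 g
% NaCl = 0.4791 / 0.7566 × 100 = 63.32 %

63.32 %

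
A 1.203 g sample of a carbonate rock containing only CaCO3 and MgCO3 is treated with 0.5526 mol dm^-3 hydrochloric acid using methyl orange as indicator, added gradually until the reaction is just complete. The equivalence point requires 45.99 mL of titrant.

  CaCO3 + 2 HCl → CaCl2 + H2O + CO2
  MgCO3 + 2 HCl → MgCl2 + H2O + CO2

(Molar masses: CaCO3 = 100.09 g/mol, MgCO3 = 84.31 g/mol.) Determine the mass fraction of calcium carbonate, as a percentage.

n(HCl) = 0.04599 × 0.5526 = 0.02541 mol
Let x = n(CaCO3), y = n(MgCO3).
Titrant: 2x + 2y = 0.02541;  mass: 100.09x + 84.31y = 1.203
Solving, x = 8.344 × 10^-3 mol, y = 4.363 × 10^-3 mol
mass of CaCO3 = 8.344 × 10^-3 × 100.09 = 0.8352 g
% CaCO3 = 0.8352 / 1.203 × 100 = 69.42 %

69.42 %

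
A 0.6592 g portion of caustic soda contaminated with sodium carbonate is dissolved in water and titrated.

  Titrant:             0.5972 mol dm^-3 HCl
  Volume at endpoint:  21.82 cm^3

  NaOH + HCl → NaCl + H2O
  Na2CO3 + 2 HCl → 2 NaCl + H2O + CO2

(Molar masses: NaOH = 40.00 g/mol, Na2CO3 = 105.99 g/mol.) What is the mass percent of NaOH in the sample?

14.65 %

n(HCl) = 0.02182 × 0.5972 = 0.01303 mol
Let x = n(NaOH), y = n(Na2CO3).
Titrant: 1x + 2y = 0.01303;  mass: 40.00x + 105.99y = 0.6592
Solving, x = 2.414 × 10^-3 mol, y = 5.308 × 10^-3 mol
mass of NaOH = 2.414 × 10^-3 × 40.00 = 0.09657 g
% NaOH = 0.09657 / 0.6592 × 100 = 14.65 %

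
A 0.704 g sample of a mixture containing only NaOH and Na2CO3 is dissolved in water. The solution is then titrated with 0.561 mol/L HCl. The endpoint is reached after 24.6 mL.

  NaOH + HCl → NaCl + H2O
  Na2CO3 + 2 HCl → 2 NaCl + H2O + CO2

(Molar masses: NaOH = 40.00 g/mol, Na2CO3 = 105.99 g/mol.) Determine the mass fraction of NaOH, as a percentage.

12.0 %

n(HCl) = 0.0246 × 0.561 = 0.0138 mol
Let x = n(NaOH), y = n(Na2CO3).
Titrant: 1x + 2y = 0.0138;  mass: 40.00x + 105.99y = 0.704
Solving, x = 2.11 × 10^-3 mol, y = 5.85 × 10^-3 mol
mass of NaOH = 2.11 × 10^-3 × 40.00 = 0.0842 g
% NaOH = 0.0842 / 0.704 × 100 = 12.0 %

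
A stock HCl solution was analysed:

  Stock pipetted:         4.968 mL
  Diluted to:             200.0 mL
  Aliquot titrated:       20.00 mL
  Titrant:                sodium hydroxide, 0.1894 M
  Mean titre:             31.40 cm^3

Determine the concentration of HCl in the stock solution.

HCl + NaOH → NaCl + H2O
n(NaOH) = 0.03140 × 0.1894 = 5.947 × 10^-3 mol
n(HCl) in the aliquot = 5.947 × 10^-3 mol (1:1 ratio)
[HCl]_dilute = 5.947 × 10^-3 / 0.02000 = 0.2974 mol/L
Dilution factor = 200.0 / 4.968 = 40.26
[HCl]_stock = 0.2974 × 40.26 = 11.97 mol/L

11.97 M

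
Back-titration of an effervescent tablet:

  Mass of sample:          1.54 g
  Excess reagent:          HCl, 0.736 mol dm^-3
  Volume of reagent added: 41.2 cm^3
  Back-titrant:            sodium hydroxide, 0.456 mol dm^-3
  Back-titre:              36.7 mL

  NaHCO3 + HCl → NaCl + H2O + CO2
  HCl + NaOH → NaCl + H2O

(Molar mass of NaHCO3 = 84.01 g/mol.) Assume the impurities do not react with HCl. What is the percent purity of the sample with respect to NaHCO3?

74.1 %

n(HCl) added = 0.0412 × 0.736 = 0.0303 mol
n(NaOH) used in back-titration = 0.0367 × 0.456 = 0.0167 mol
n(HCl) left over = 0.0167 mol (1:1 ratio)
n(HCl) consumed by analyte = 0.0303 − 0.0167 = 0.0136 mol
n(NaHCO3) = 0.0136 mol (1:1 ratio)
mass of NaHCO3 = 0.0136 × 84.01 = 1.14 g
% NaHCO3 = 1.14 / 1.54 × 100 = 74.1 %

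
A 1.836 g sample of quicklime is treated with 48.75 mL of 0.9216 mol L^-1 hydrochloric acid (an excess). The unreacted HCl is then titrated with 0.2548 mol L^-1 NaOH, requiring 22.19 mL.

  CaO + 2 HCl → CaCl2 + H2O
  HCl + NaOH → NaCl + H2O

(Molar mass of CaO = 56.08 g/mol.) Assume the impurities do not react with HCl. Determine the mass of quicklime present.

n(HCl) added = 0.04875 × 0.9216 = 0.04493 mol
n(NaOH) used in back-titration = 0.02219 × 0.2548 = 5.654 × 10^-3 mol
n(HCl) left over = 5.654 × 10^-3 mol (1:1 ratio)
n(HCl) consumed by analyte = 0.04493 − 5.654 × 10^-3 = 0.03927 mol
From the 1:2 ratio, n(CaO) = 1/2 × 0.03927 = 0.01964 mol
mass of CaO = 0.01964 × 56.08 = 1.101 g

1.101 g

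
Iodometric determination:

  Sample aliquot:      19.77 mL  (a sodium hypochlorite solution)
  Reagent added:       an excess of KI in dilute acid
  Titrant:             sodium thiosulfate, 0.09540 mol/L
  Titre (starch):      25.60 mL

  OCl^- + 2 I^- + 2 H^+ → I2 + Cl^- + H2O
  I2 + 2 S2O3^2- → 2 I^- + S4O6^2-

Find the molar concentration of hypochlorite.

n(S2O3^2-) = 0.02560 × 0.09540 = 2.442 × 10^-3 mol
n(I2) = n(S2O3^2-)/2 = 1.221 × 10^-3 mol
n(OCl^-) in the aliquot = 1.221 × 10^-3 mol (1:1 ratio)
[OCl^-] = 1.221 × 10^-3 / 0.01977 = 0.06177 mol/L

0.06177 mol/L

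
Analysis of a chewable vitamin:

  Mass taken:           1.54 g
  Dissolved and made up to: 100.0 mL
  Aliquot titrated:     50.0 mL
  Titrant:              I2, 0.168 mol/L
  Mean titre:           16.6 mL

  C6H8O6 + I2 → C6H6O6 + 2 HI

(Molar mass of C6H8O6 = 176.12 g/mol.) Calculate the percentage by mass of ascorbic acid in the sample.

63.8 %

n(I2) per titration = 0.0166 × 0.168 = 2.79 × 10^-3 mol
n(C6H8O6) in each aliquot = 2.79 × 10^-3 mol (1:1 ratio)
n(C6H8O6) in the whole flask = 2.79 × 10^-3 × 100.0/50.0 = 5.58 × 10^-3 mol
mass of C6H8O6 = 5.58 × 10^-3 × 176.12 = 0.982 g
% C6H8O6 = 0.982 / 1.54 × 100 = 63.8 %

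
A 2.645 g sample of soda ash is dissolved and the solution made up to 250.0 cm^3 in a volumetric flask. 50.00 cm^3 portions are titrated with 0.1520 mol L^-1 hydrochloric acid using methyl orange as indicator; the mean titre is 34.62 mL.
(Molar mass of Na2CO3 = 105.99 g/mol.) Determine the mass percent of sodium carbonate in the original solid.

Na2CO3 + 2 HCl → 2 NaCl + H2O + CO2
n(HCl) per titration = 0.03462 × 0.1520 = 5.262 × 10^-3 mol
From the 1:2 ratio, n(Na2CO3) in each aliquot = 1/2 × 5.262 × 10^-3 = 2.631 × 10^-3 mol
n(Na2CO3) in the whole flask = 2.631 × 10^-3 × 250.0/50.00 = 0.01316 mol
mass of Na2CO3 = 0.01316 × 105.99 = 1.394 g
% Na2CO3 = 1.394 / 2.645 × 100 = 52.72 %

52.72 %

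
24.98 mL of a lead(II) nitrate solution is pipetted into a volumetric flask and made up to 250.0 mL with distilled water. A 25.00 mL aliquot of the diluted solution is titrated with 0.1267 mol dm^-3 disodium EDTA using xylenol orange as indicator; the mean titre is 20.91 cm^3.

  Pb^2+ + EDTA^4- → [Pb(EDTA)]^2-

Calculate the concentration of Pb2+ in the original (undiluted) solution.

n(EDTA) = 0.02091 × 0.1267 = 2.649 × 10^-3 mol
n(Pb2+) in the aliquot = 2.649 × 10^-3 mol (1:1 ratio)
[Pb2+]_dilute = 2.649 × 10^-3 / 0.02500 = 0.1060 mol/L
Dilution factor = 250.0 / 24.98 = 10.01
[Pb2+]_stock = 0.1060 × 10.01 = 1.061 mol/L

1.061 mol/L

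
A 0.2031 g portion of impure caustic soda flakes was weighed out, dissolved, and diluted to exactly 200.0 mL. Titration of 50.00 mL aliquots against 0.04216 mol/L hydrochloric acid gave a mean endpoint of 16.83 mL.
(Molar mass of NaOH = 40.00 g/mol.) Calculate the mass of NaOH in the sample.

0.1135 g

NaOH + HCl → NaCl + H2O
n(HCl) per titration = 0.01683 × 0.04216 = 7.096 × 10^-4 mol
n(NaOH) in each aliquot = 7.096 × 10^-4 mol (1:1 ratio)
n(NaOH) in the whole flask = 7.096 × 10^-4 × 200.0/50.00 = 2.838 × 10^-3 mol
mass of NaOH = 2.838 × 10^-3 × 40.00 = 0.1135 g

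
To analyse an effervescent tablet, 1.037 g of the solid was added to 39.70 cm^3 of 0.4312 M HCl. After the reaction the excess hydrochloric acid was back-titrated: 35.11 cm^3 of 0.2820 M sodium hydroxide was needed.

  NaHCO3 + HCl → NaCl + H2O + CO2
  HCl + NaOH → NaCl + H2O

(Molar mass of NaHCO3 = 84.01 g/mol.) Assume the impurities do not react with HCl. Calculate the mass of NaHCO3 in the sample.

0.6064 g

n(HCl) added = 0.03970 × 0.4312 = 0.01712 mol
n(NaOH) used in back-titration = 0.03511 × 0.2820 = 9.901 × 10^-3 mol
n(HCl) left over = 9.901 × 10^-3 mol (1:1 ratio)
n(HCl) consumed by analyte = 0.01712 − 9.901 × 10^-3 = 7.218 × 10^-3 mol
n(NaHCO3) = 7.218 × 10^-3 mol (1:1 ratio)
mass of NaHCO3 = 7.218 × 10^-3 × 84.01 = 0.6064 g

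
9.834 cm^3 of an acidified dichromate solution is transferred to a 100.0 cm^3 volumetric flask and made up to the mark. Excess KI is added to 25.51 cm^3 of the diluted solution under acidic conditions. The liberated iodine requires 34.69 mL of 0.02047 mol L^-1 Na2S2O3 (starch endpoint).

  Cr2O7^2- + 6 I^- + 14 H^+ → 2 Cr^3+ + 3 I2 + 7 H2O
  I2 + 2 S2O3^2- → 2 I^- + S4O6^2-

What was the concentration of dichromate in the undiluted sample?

0.04718 mol/L

n(S2O3^2-) = 0.03469 × 0.02047 = 7.101 × 10^-4 mol
n(I2) = n(S2O3^2-)/2 = 3.551 × 10^-4 mol
From the 1:3 ratio, n(Cr2O7^2-) in the aliquot = 1/3 × 3.551 × 10^-4 = 1.184 × 10^-4 mol
[Cr2O7^2-]_dilute = 1.184 × 10^-4 / 0.02551 = 0.004639 mol/L
[Cr2O7^2-]_original = 0.004639 × 100.0/9.834 = 0.04718 mol/L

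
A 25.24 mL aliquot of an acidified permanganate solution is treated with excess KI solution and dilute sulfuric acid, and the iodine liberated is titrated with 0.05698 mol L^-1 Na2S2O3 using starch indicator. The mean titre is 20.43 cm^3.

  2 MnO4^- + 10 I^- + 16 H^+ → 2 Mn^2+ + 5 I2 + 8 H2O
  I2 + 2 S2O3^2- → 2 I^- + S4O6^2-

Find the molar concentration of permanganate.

n(S2O3^2-) = 0.02043 × 0.05698 = 1.164 × 10^-3 mol
n(I2) = n(S2O3^2-)/2 = 5.821 × 10^-4 mol
From the 2:5 ratio, n(MnO4^-) in the aliquot = 2/5 × 5.821 × 10^-4 = 2.328 × 10^-4 mol
[MnO4^-] = 2.328 × 10^-4 / 0.02524 = 0.009224 mol/L

0.009224 mol/L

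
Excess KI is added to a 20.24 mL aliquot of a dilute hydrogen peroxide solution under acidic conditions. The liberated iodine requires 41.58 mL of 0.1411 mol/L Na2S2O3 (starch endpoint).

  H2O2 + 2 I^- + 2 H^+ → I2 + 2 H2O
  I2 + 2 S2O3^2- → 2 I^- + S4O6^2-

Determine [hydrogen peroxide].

n(S2O3^2-) = 0.04158 × 0.1411 = 5.867 × 10^-3 mol
n(I2) = n(S2O3^2-)/2 = 2.933 × 10^-3 mol
n(H2O2) in the aliquot = 2.933 × 10^-3 mol (1:1 ratio)
[H2O2] = 2.933 × 10^-3 / 0.02024 = 0.1449 mol/L

0.1449 mol/L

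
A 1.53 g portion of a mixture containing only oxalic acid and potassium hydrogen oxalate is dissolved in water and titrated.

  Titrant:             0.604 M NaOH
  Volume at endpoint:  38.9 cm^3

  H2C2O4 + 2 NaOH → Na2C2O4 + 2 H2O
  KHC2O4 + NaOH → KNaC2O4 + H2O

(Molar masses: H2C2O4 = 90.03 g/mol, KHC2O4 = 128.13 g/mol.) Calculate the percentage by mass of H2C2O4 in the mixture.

n(NaOH) = 0.0389 × 0.604 = 0.0235 mol
Let x = n(H2C2O4), y = n(KHC2O4).
Titrant: 2x + 1y = 0.0235;  mass: 90.03x + 128.13y = 1.53
Solving, x = 8.91 × 10^-3 mol, y = 5.68 × 10^-3 mol
mass of H2C2O4 = 8.91 × 10^-3 × 90.03 = 0.802 g
% H2C2O4 = 0.802 / 1.53 × 100 = 52.4 %

52.4 %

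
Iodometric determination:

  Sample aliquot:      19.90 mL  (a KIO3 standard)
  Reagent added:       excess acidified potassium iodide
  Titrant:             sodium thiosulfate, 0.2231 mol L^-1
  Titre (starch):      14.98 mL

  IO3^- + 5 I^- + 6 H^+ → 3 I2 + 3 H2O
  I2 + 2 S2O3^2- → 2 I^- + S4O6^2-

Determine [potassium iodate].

n(S2O3^2-) = 0.01498 × 0.2231 = 3.342 × 10^-3 mol
n(I2) = n(S2O3^2-)/2 = 1.671 × 10^-3 mol
From the 1:3 ratio, n(IO3^-) in the aliquot = 1/3 × 1.671 × 10^-3 = 5.570 × 10^-4 mol
[IO3^-] = 5.570 × 10^-4 / 0.01990 = 0.02799 mol/L

0.02799 mol/L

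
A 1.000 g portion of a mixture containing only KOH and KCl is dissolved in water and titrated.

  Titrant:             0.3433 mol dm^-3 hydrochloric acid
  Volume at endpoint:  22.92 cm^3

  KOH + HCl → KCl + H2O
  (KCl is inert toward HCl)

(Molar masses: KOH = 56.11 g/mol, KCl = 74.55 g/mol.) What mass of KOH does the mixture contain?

n(HCl) = 0.02292 × 0.3433 = 7.868 × 10^-3 mol
Let x = n(KOH), y = n(KCl).
Titrant: 1x = 7.868 × 10^-3;  mass: 56.11x + 74.55y = 1.000
Solving, x = 7.868 × 10^-3 mol, y = 7.492 × 10^-3 mol
mass of KOH = 7.868 × 10^-3 × 56.11 = 0.4415 g

0.4415 g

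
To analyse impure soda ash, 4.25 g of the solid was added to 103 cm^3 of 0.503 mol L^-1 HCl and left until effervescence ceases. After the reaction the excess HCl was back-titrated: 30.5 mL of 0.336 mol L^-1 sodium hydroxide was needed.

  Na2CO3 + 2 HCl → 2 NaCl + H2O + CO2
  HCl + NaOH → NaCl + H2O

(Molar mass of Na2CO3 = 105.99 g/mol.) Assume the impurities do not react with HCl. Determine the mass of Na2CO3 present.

2.20 g

n(HCl) added = 0.103 × 0.503 = 0.0518 mol
n(NaOH) used in back-titration = 0.0305 × 0.336 = 0.0102 mol
n(HCl) left over = 0.0102 mol (1:1 ratio)
n(HCl) consumed by analyte = 0.0518 − 0.0102 = 0.0416 mol
From the 1:2 ratio, n(Na2CO3) = 1/2 × 0.0416 = 0.0208 mol
mass of Na2CO3 = 0.0208 × 105.99 = 2.20 g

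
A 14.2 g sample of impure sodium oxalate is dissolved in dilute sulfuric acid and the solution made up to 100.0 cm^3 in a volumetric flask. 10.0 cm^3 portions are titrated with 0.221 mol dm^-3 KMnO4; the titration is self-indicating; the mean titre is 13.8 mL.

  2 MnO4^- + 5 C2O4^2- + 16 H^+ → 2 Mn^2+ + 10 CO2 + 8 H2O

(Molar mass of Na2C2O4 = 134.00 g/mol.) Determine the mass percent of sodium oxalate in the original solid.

n(KMnO4) per titration = 0.0138 × 0.221 = 3.05 × 10^-3 mol
From the 5:2 ratio, n(Na2C2O4) in each aliquot = 5/2 × 3.05 × 10^-3 = 7.62 × 10^-3 mol
n(Na2C2O4) in the whole flask = 7.62 × 10^-3 × 100.0/10.0 = 0.0762 mol
mass of Na2C2O4 = 0.0762 × 134.00 = 10.2 g
% Na2C2O4 = 10.2 / 14.2 × 100 = 71.9 %

71.9 %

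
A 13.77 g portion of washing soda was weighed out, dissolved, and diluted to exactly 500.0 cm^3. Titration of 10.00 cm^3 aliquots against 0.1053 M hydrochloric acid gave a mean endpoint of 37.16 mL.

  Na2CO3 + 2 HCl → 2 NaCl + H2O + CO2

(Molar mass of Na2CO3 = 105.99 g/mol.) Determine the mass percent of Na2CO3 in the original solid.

n(HCl) per titration = 0.03716 × 0.1053 = 3.913 × 10^-3 mol
From the 1:2 ratio, n(Na2CO3) in each aliquot = 1/2 × 3.913 × 10^-3 = 1.956 × 10^-3 mol
n(Na2CO3) in the whole flask = 1.956 × 10^-3 × 500.0/10.00 = 0.09782 mol
mass of Na2CO3 = 0.09782 × 105.99 = 10.37 g
% Na2CO3 = 10.37 / 13.77 × 100 = 75.30 %

75.30 %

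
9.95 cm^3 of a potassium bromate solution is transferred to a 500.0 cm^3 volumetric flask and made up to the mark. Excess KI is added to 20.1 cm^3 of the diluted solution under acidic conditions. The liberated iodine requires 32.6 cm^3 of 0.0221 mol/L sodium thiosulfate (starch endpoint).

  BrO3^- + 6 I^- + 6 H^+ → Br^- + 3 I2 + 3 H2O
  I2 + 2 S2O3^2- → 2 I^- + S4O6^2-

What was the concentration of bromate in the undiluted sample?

n(S2O3^2-) = 0.0326 × 0.0221 = 7.20 × 10^-4 mol
n(I2) = n(S2O3^2-)/2 = 3.60 × 10^-4 mol
From the 1:3 ratio, n(BrO3^-) in the aliquot = 1/3 × 3.60 × 10^-4 = 1.20 × 10^-4 mol
[BrO3^-]_dilute = 1.20 × 10^-4 / 0.0201 = 0.00597 mol/L
[BrO3^-]_original = 0.00597 × 500.0/9.95 = 0.300 mol/L

0.300 mol/L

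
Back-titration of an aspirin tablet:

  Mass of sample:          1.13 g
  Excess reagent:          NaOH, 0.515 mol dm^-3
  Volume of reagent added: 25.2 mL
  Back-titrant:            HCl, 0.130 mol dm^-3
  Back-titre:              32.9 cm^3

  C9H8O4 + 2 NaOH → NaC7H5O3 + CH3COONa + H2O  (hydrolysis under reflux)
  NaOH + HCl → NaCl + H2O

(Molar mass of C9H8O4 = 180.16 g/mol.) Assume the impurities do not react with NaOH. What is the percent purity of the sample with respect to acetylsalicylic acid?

n(NaOH) added = 0.0252 × 0.515 = 0.0130 mol
n(HCl) used in back-titration = 0.0329 × 0.130 = 4.28 × 10^-3 mol
n(NaOH) left over = 4.28 × 10^-3 mol (1:1 ratio)
n(NaOH) consumed by analyte = 0.0130 − 4.28 × 10^-3 = 8.70 × 10^-3 mol
From the 1:2 ratio, n(C9H8O4) = 1/2 × 8.70 × 10^-3 = 4.35 × 10^-3 mol
mass of C9H8O4 = 4.35 × 10^-3 × 180.16 = 0.784 g
% C9H8O4 = 0.784 / 1.13 × 100 = 69.4 %

69.4 %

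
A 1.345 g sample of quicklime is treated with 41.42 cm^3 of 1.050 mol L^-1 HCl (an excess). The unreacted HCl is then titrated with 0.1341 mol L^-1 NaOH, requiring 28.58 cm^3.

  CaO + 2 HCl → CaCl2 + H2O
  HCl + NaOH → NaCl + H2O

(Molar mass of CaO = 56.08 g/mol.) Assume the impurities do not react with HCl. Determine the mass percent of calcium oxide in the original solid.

n(HCl) added = 0.04142 × 1.050 = 0.04349 mol
n(NaOH) used in back-titration = 0.02858 × 0.1341 = 3.833 × 10^-3 mol
n(HCl) left over = 3.833 × 10^-3 mol (1:1 ratio)
n(HCl) consumed by analyte = 0.04349 − 3.833 × 10^-3 = 0.03966 mol
From the 1:2 ratio, n(CaO) = 1/2 × 0.03966 = 0.01983 mol
mass of CaO = 0.01983 × 56.08 = 1.112 g
% CaO = 1.112 / 1.345 × 100 = 82.68 %

82.68 %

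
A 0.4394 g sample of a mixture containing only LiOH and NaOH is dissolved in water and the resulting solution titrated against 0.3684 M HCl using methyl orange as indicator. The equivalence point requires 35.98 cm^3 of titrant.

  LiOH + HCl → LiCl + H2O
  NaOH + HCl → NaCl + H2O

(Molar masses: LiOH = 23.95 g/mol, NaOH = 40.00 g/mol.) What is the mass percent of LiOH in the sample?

n(HCl) = 0.03598 × 0.3684 = 0.01326 mol
Let x = n(LiOH), y = n(NaOH).
Titrant: 1x + 1y = 0.01326;  mass: 23.95x + 40.00y = 0.4394
Solving, x = 5.657 × 10^-3 mol, y = 7.598 × 10^-3 mol
mass of LiOH = 5.657 × 10^-3 × 23.95 = 0.1355 g
% LiOH = 0.1355 / 0.4394 × 100 = 30.84 %

30.84 %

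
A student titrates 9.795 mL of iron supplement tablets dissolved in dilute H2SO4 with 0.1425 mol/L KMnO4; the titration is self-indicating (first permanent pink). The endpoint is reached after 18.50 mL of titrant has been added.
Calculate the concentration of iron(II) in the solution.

1.346 mol/L

MnO4^- + 5 Fe^2+ + 8 H^+ → Mn^2+ + 5 Fe^3+ + 4 H2O
n(KMnO4) = 0.01850 L × 0.1425 mol/L = 2.636 × 10^-3 mol
From the 5:1 mole ratio, n(Fe2+) = 5/1 × 2.636 × 10^-3 = 0.01318 mol
[Fe2+] = 0.01318 mol / 0.009795 L = 1.346 mol/L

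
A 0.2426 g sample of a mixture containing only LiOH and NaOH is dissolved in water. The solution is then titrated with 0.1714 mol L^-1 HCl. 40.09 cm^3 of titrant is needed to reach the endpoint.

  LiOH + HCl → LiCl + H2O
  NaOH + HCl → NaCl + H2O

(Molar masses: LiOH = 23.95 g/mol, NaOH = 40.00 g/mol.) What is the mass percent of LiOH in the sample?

19.84 %

n(HCl) = 0.04009 × 0.1714 = 6.871 × 10^-3 mol
Let x = n(LiOH), y = n(NaOH).
Titrant: 1x + 1y = 6.871 × 10^-3;  mass: 23.95x + 40.00y = 0.2426
Solving, x = 2.010 × 10^-3 mol, y = 4.862 × 10^-3 mol
mass of LiOH = 2.010 × 10^-3 × 23.95 = 0.04813 g
% LiOH = 0.04813 / 0.2426 × 100 = 19.84 %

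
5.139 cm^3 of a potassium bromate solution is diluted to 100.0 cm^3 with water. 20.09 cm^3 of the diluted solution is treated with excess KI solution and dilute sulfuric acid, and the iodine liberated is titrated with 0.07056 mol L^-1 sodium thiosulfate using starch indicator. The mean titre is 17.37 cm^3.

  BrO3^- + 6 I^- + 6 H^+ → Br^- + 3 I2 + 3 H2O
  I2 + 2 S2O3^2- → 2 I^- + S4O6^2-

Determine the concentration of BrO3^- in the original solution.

0.1979 mol/L

n(S2O3^2-) = 0.01737 × 0.07056 = 1.226 × 10^-3 mol
n(I2) = n(S2O3^2-)/2 = 6.128 × 10^-4 mol
From the 1:3 ratio, n(BrO3^-) in the aliquot = 1/3 × 6.128 × 10^-4 = 2.043 × 10^-4 mol
[BrO3^-]_dilute = 2.043 × 10^-4 / 0.02009 = 0.01017 mol/L
[BrO3^-]_original = 0.01017 × 100.0/5.139 = 0.1979 mol/L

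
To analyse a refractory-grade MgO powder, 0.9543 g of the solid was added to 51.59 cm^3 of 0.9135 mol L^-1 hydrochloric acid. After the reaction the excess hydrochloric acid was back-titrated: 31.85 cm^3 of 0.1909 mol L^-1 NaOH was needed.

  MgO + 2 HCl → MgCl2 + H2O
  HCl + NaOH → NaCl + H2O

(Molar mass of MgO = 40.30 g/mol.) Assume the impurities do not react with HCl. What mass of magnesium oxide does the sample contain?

0.8271 g

n(HCl) added = 0.05159 × 0.9135 = 0.04713 mol
n(NaOH) used in back-titration = 0.03185 × 0.1909 = 6.080 × 10^-3 mol
n(HCl) left over = 6.080 × 10^-3 mol (1:1 ratio)
n(HCl) consumed by analyte = 0.04713 − 6.080 × 10^-3 = 0.04105 mol
From the 1:2 ratio, n(MgO) = 1/2 × 0.04105 = 0.02052 mol
mass of MgO = 0.02052 × 40.30 = 0.8271 g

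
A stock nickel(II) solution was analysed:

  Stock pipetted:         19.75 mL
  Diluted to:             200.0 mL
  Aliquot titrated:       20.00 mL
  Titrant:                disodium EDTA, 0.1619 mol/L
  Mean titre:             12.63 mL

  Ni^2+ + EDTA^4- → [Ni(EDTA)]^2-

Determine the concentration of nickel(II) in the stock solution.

n(EDTA) = 0.01263 × 0.1619 = 2.045 × 10^-3 mol
n(Ni2+) in the aliquot = 2.045 × 10^-3 mol (1:1 ratio)
[Ni2+]_dilute = 2.045 × 10^-3 / 0.02000 = 0.1022 mol/L
Dilution factor = 200.0 / 19.75 = 10.13
[Ni2+]_stock = 0.1022 × 10.13 = 1.035 mol/L

1.035 mol/L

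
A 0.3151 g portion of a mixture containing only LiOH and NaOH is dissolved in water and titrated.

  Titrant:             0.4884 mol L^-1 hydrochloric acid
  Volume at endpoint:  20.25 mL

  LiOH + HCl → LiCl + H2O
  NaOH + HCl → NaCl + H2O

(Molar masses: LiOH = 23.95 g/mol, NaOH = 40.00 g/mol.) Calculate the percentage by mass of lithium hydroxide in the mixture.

n(HCl) = 0.02025 × 0.4884 = 9.890 × 10^-3 mol
Let x = n(LiOH), y = n(NaOH).
Titrant: 1x + 1y = 9.890 × 10^-3;  mass: 23.95x + 40.00y = 0.3151
Solving, x = 5.016 × 10^-3 mol, y = 4.874 × 10^-3 mol
mass of LiOH = 5.016 × 10^-3 × 23.95 = 0.1201 g
% LiOH = 0.1201 / 0.3151 × 100 = 38.12 %

38.12 %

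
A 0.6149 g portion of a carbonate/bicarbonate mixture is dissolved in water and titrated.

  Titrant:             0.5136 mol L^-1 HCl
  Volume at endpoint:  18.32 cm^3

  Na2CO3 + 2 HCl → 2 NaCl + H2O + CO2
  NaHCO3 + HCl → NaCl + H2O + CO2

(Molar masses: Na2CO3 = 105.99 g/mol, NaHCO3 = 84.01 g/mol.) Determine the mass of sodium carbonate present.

0.3000 g

n(HCl) = 0.01832 × 0.5136 = 9.409 × 10^-3 mol
Let x = n(Na2CO3), y = n(NaHCO3).
Titrant: 2x + 1y = 9.409 × 10^-3;  mass: 105.99x + 84.01y = 0.6149
Solving, x = 2.830 × 10^-3 mol, y = 3.749 × 10^-3 mol
mass of Na2CO3 = 2.830 × 10^-3 × 105.99 = 0.3000 g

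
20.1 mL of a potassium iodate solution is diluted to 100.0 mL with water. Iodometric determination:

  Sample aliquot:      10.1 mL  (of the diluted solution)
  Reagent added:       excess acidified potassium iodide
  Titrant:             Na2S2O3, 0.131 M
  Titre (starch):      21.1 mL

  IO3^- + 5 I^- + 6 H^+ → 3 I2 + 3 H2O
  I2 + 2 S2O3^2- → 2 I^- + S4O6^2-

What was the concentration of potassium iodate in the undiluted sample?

n(S2O3^2-) = 0.0211 × 0.131 = 2.76 × 10^-3 mol
n(I2) = n(S2O3^2-)/2 = 1.38 × 10^-3 mol
From the 1:3 ratio, n(IO3^-) in the aliquot = 1/3 × 1.38 × 10^-3 = 4.61 × 10^-4 mol
[IO3^-]_dilute = 4.61 × 10^-4 / 0.0101 = 0.0456 mol/L
[IO3^-]_original = 0.0456 × 100.0/20.1 = 0.227 mol/L

0.227 M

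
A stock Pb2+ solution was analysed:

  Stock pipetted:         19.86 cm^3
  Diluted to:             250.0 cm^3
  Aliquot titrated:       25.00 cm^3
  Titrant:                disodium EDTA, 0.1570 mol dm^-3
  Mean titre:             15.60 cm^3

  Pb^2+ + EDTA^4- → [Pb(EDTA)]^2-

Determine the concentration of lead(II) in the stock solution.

1.233 mol/L

n(EDTA) = 0.01560 × 0.1570 = 2.449 × 10^-3 mol
n(Pb2+) in the aliquot = 2.449 × 10^-3 mol (1:1 ratio)
[Pb2+]_dilute = 2.449 × 10^-3 / 0.02500 = 0.09797 mol/L
Dilution factor = 250.0 / 19.86 = 12.59
[Pb2+]_stock = 0.09797 × 12.59 = 1.233 mol/L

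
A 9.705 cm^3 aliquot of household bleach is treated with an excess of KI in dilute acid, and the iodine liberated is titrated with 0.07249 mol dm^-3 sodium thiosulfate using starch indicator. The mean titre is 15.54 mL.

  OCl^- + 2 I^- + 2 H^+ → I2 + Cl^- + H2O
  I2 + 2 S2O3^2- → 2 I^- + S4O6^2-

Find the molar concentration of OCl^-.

0.05804 mol/L

n(S2O3^2-) = 0.01554 × 0.07249 = 1.126 × 10^-3 mol
n(I2) = n(S2O3^2-)/2 = 5.632 × 10^-4 mol
n(OCl^-) in the aliquot = 5.632 × 10^-4 mol (1:1 ratio)
[OCl^-] = 5.632 × 10^-4 / 0.009705 = 0.05804 mol/L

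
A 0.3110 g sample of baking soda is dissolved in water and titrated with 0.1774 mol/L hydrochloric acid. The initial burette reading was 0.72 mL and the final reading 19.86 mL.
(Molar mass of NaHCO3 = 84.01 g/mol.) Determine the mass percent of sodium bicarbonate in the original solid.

NaHCO3 + HCl → NaCl + H2O + CO2
n(HCl) = 0.01914 L × 0.1774 mol/L = 3.395 × 10^-3 mol
n(NaHCO3) = 3.395 × 10^-3 mol (1:1 ratio)
mass of NaHCO3 = 3.395 × 10^-3 × 84.01 g/mol = 0.2853 g
% NaHCO3 = 0.2853 / 0.3110 × 100 = 91.72 %

91.72 %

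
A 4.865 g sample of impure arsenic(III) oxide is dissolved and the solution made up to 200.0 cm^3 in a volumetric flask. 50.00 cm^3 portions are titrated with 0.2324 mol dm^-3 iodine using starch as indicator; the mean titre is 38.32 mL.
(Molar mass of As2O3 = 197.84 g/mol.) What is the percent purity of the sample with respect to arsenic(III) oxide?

As2O3 + 2 I2 + 2 H2O → As2O5 + 4 HI
n(I2) per titration = 0.03832 × 0.2324 = 8.906 × 10^-3 mol
From the 1:2 ratio, n(As2O3) in each aliquot = 1/2 × 8.906 × 10^-3 = 4.453 × 10^-3 mol
n(As2O3) in the whole flask = 4.453 × 10^-3 × 200.0/50.00 = 0.01781 mol
mass of As2O3 = 0.01781 × 197.84 = 3.524 g
% As2O3 = 3.524 / 4.865 × 100 = 72.43 %

72.43 %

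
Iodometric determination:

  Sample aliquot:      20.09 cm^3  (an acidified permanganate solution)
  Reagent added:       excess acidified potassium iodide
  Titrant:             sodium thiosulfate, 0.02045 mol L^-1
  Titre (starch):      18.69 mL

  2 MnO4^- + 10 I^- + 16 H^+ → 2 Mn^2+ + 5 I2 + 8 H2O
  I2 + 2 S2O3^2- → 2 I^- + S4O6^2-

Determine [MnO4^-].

0.003805 mol/L

n(S2O3^2-) = 0.01869 × 0.02045 = 3.822 × 10^-4 mol
n(I2) = n(S2O3^2-)/2 = 1.911 × 10^-4 mol
From the 2:5 ratio, n(MnO4^-) in the aliquot = 2/5 × 1.911 × 10^-4 = 7.644 × 10^-5 mol
[MnO4^-] = 7.644 × 10^-5 / 0.02009 = 0.003805 mol/L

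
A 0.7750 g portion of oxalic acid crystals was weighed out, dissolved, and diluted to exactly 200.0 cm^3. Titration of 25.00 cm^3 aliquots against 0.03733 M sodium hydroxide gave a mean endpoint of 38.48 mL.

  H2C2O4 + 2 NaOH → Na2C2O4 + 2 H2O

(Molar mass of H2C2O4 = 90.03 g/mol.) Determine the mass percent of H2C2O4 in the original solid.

n(NaOH) per titration = 0.03848 × 0.03733 = 1.436 × 10^-3 mol
From the 1:2 ratio, n(H2C2O4) in each aliquot = 1/2 × 1.436 × 10^-3 = 7.182 × 10^-4 mol
n(H2C2O4) in the whole flask = 7.182 × 10^-4 × 200.0/25.00 = 5.746 × 10^-3 mol
mass of H2C2O4 = 5.746 × 10^-3 × 90.03 = 0.5173 g
% H2C2O4 = 0.5173 / 0.7750 × 100 = 66.75 %

66.75 %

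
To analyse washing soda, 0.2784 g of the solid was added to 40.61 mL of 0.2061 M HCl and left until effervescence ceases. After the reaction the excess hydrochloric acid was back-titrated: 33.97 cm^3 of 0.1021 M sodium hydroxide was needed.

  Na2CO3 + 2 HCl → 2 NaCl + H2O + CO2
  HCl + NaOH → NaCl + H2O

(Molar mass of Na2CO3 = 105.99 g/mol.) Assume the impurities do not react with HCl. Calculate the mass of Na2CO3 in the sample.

0.2597 g

n(HCl) added = 0.04061 × 0.2061 = 8.370 × 10^-3 mol
n(NaOH) used in back-titration = 0.03397 × 0.1021 = 3.468 × 10^-3 mol
n(HCl) left over = 3.468 × 10^-3 mol (1:1 ratio)
n(HCl) consumed by analyte = 8.370 × 10^-3 − 3.468 × 10^-3 = 4.901 × 10^-3 mol
From the 1:2 ratio, n(Na2CO3) = 1/2 × 4.901 × 10^-3 = 2.451 × 10^-3 mol
mass of Na2CO3 = 2.451 × 10^-3 × 105.99 = 0.2597 g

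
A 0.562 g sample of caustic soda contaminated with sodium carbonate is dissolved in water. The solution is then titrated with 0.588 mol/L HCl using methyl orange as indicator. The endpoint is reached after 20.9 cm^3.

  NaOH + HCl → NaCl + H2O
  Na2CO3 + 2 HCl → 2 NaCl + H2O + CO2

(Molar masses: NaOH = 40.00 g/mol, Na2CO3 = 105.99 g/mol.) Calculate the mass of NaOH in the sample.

0.275 g

n(HCl) = 0.0209 × 0.588 = 0.0123 mol
Let x = n(NaOH), y = n(Na2CO3).
Titrant: 1x + 2y = 0.0123;  mass: 40.00x + 105.99y = 0.562
Solving, x = 6.87 × 10^-3 mol, y = 2.71 × 10^-3 mol
mass of NaOH = 6.87 × 10^-3 × 40.00 = 0.275 g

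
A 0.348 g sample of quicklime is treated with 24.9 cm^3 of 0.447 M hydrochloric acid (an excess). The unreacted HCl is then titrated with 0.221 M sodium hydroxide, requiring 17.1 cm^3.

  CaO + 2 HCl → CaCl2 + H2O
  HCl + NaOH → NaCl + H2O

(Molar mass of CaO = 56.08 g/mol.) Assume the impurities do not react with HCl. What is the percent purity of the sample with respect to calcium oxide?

59.2 %

n(HCl) added = 0.0249 × 0.447 = 0.0111 mol
n(NaOH) used in back-titration = 0.0171 × 0.221 = 3.78 × 10^-3 mol
n(HCl) left over = 3.78 × 10^-3 mol (1:1 ratio)
n(HCl) consumed by analyte = 0.0111 − 3.78 × 10^-3 = 7.35 × 10^-3 mol
From the 1:2 ratio, n(CaO) = 1/2 × 7.35 × 10^-3 = 3.68 × 10^-3 mol
mass of CaO = 3.68 × 10^-3 × 56.08 = 0.206 g
% CaO = 0.206 / 0.348 × 100 = 59.2 %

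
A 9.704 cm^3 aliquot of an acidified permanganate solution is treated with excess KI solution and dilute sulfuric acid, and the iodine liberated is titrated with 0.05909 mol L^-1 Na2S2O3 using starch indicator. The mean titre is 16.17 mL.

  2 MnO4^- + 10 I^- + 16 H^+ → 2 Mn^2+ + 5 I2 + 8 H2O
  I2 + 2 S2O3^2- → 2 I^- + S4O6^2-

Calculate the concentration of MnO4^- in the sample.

n(S2O3^2-) = 0.01617 × 0.05909 = 9.555 × 10^-4 mol
n(I2) = n(S2O3^2-)/2 = 4.777 × 10^-4 mol
From the 2:5 ratio, n(MnO4^-) in the aliquot = 2/5 × 4.777 × 10^-4 = 1.911 × 10^-4 mol
[MnO4^-] = 1.911 × 10^-4 / 0.009704 = 0.01969 mol/L

0.01969 mol/L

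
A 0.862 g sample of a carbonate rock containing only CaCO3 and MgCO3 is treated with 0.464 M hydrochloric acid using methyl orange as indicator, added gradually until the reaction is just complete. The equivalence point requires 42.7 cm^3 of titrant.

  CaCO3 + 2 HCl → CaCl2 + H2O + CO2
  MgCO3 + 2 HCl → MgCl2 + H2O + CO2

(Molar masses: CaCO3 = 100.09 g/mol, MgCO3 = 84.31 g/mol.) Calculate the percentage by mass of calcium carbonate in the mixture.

n(HCl) = 0.0427 × 0.464 = 0.0198 mol
Let x = n(CaCO3), y = n(MgCO3).
Titrant: 2x + 2y = 0.0198;  mass: 100.09x + 84.31y = 0.862
Solving, x = 1.70 × 10^-3 mol, y = 8.21 × 10^-3 mol
mass of CaCO3 = 1.70 × 10^-3 × 100.09 = 0.170 g
% CaCO3 = 0.170 / 0.862 × 100 = 19.7 %

19.7 %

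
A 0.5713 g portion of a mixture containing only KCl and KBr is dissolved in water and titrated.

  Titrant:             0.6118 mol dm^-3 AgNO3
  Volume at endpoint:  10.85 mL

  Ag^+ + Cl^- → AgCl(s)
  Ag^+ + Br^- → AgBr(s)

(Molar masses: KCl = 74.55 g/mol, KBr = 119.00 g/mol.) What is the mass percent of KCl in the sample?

64.18 %

n(AgNO3) = 0.01085 × 0.6118 = 6.638 × 10^-3 mol
Let x = n(KCl), y = n(KBr).
Titrant: 1x + 1y = 6.638 × 10^-3;  mass: 74.55x + 119.00y = 0.5713
Solving, x = 4.918 × 10^-3 mol, y = 1.720 × 10^-3 mol
mass of KCl = 4.918 × 10^-3 × 74.55 = 0.3667 g
% KCl = 0.3667 / 0.5713 × 100 = 64.18 %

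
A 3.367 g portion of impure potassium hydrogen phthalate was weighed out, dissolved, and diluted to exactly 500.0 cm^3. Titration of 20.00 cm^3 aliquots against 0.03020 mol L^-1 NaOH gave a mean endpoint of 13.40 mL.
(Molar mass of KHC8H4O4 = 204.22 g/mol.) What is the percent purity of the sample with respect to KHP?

61.36 %

KHC8H4O4 + NaOH → KNaC8H4O4 + H2O
n(NaOH) per titration = 0.01340 × 0.03020 = 4.047 × 10^-4 mol
n(KHC8H4O4) in each aliquot = 4.047 × 10^-4 mol (1:1 ratio)
n(KHC8H4O4) in the whole flask = 4.047 × 10^-4 × 500.0/20.00 = 0.01012 mol
mass of KHC8H4O4 = 0.01012 × 204.22 = 2.066 g
% KHC8H4O4 = 2.066 / 3.367 × 100 = 61.36 %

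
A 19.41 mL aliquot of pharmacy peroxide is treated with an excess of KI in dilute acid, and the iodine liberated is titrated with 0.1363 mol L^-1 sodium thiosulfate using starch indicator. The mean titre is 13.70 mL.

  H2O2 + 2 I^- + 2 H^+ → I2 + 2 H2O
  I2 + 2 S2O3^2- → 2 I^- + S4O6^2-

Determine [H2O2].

0.04810 mol/L

n(S2O3^2-) = 0.01370 × 0.1363 = 1.867 × 10^-3 mol
n(I2) = n(S2O3^2-)/2 = 9.337 × 10^-4 mol
n(H2O2) in the aliquot = 9.337 × 10^-4 mol (1:1 ratio)
[H2O2] = 9.337 × 10^-4 / 0.01941 = 0.04810 mol/L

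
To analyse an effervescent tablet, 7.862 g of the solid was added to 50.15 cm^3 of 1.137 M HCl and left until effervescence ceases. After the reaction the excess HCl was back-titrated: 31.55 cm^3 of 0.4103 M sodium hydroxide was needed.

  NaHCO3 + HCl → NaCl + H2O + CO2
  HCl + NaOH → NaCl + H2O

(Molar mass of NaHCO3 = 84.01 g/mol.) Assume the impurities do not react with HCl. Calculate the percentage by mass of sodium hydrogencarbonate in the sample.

47.10 %

n(HCl) added = 0.05015 × 1.137 = 0.05702 mol
n(NaOH) used in back-titration = 0.03155 × 0.4103 = 0.01294 mol
n(HCl) left over = 0.01294 mol (1:1 ratio)
n(HCl) consumed by analyte = 0.05702 − 0.01294 = 0.04408 mol
n(NaHCO3) = 0.04408 mol (1:1 ratio)
mass of NaHCO3 = 0.04408 × 84.01 = 3.703 g
% NaHCO3 = 3.703 / 7.862 × 100 = 47.10 %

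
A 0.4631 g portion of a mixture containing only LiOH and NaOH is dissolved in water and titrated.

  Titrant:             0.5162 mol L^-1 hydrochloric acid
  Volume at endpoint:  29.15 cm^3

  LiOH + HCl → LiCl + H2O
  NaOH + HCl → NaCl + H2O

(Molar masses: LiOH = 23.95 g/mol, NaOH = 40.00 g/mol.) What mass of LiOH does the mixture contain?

n(HCl) = 0.02915 × 0.5162 = 0.01505 mol
Let x = n(LiOH), y = n(NaOH).
Titrant: 1x + 1y = 0.01505;  mass: 23.95x + 40.00y = 0.4631
Solving, x = 8.647 × 10^-3 mol, y = 6.400 × 10^-3 mol
mass of LiOH = 8.647 × 10^-3 × 23.95 = 0.2071 g

0.2071 g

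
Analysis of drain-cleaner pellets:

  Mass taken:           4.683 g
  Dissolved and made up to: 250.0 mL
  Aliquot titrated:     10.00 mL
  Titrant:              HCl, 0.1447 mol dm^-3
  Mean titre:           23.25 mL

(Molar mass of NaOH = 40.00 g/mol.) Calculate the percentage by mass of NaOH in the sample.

71.84 %

NaOH + HCl → NaCl + H2O
n(HCl) per titration = 0.02325 × 0.1447 = 3.364 × 10^-3 mol
n(NaOH) in each aliquot = 3.364 × 10^-3 mol (1:1 ratio)
n(NaOH) in the whole flask = 3.364 × 10^-3 × 250.0/10.00 = 0.08411 mol
mass of NaOH = 0.08411 × 40.00 = 3.364 g
% NaOH = 3.364 / 4.683 × 100 = 71.84 %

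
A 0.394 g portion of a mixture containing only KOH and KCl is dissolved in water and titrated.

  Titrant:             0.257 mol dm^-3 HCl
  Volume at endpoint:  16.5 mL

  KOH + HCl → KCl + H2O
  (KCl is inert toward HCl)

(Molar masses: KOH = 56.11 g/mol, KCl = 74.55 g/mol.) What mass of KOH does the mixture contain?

n(HCl) = 0.0165 × 0.257 = 4.24 × 10^-3 mol
Let x = n(KOH), y = n(KCl).
Titrant: 1x = 4.24 × 10^-3;  mass: 56.11x + 74.55y = 0.394
Solving, x = 4.24 × 10^-3 mol, y = 2.09 × 10^-3 mol
mass of KOH = 4.24 × 10^-3 × 56.11 = 0.238 g

0.238 g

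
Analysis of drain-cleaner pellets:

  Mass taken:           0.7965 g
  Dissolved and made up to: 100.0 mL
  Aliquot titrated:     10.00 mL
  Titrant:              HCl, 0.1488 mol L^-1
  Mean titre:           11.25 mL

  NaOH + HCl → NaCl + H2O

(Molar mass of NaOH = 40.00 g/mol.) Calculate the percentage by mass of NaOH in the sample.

n(HCl) per titration = 0.01125 × 0.1488 = 1.674 × 10^-3 mol
n(NaOH) in each aliquot = 1.674 × 10^-3 mol (1:1 ratio)
n(NaOH) in the whole flask = 1.674 × 10^-3 × 100.0/10.00 = 0.01674 mol
mass of NaOH = 0.01674 × 40.00 = 0.6696 g
% NaOH = 0.6696 / 0.7965 × 100 = 84.07 %

84.07 %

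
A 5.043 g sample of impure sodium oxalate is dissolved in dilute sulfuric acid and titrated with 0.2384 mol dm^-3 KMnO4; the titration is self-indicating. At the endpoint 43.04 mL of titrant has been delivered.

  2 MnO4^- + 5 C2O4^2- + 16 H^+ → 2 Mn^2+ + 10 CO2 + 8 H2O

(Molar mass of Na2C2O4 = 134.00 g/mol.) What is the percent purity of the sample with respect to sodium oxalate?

68.16 %

n(KMnO4) = 0.04304 L × 0.2384 mol/L = 0.01026 mol
From the 5:2 ratio, n(Na2C2O4) = 5/2 × 0.01026 = 0.02565 mol
mass of Na2C2O4 = 0.02565 × 134.00 g/mol = 3.437 g
% Na2C2O4 = 3.437 / 5.043 × 100 = 68.16 %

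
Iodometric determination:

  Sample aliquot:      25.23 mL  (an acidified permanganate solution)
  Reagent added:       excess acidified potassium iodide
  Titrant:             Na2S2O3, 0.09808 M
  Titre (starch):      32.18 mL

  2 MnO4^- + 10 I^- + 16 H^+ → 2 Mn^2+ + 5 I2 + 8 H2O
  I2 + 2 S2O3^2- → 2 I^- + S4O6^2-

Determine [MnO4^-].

0.02502 M

n(S2O3^2-) = 0.03218 × 0.09808 = 3.156 × 10^-3 mol
n(I2) = n(S2O3^2-)/2 = 1.578 × 10^-3 mol
From the 2:5 ratio, n(MnO4^-) in the aliquot = 2/5 × 1.578 × 10^-3 = 6.312 × 10^-4 mol
[MnO4^-] = 6.312 × 10^-4 / 0.02523 = 0.02502 mol/L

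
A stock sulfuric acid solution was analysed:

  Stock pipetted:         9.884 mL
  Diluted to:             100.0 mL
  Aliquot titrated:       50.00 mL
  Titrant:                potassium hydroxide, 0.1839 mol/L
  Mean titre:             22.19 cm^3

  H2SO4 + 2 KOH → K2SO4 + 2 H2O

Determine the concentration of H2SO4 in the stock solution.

n(KOH) = 0.02219 × 0.1839 = 4.081 × 10^-3 mol
From the 1:2 ratio, n(H2SO4) in the aliquot = 1/2 × 4.081 × 10^-3 = 2.040 × 10^-3 mol
[H2SO4]_dilute = 2.040 × 10^-3 / 0.05000 = 0.04081 mol/L
Dilution factor = 100.0 / 9.884 = 10.12
[H2SO4]_stock = 0.04081 × 10.12 = 0.4129 mol/L

0.4129 mol/L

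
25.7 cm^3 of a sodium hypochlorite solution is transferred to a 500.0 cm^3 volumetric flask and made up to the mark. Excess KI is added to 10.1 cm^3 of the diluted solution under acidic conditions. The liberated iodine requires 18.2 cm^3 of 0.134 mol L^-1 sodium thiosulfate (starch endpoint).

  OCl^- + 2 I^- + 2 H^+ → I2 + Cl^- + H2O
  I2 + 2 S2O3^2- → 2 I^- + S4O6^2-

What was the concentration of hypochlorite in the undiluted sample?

n(S2O3^2-) = 0.0182 × 0.134 = 2.44 × 10^-3 mol
n(I2) = n(S2O3^2-)/2 = 1.22 × 10^-3 mol
n(OCl^-) in the aliquot = 1.22 × 10^-3 mol (1:1 ratio)
[OCl^-]_dilute = 1.22 × 10^-3 / 0.0101 = 0.121 mol/L
[OCl^-]_original = 0.121 × 500.0/25.7 = 2.35 mol/L

2.35 mol/L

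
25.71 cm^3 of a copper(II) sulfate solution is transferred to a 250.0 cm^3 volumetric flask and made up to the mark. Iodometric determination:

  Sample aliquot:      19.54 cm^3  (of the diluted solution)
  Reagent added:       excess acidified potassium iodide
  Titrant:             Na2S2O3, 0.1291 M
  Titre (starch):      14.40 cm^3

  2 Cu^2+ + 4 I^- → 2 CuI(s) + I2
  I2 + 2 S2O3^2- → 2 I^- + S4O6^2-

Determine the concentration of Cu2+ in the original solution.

0.9251 M

n(S2O3^2-) = 0.01440 × 0.1291 = 1.859 × 10^-3 mol
n(I2) = n(S2O3^2-)/2 = 9.295 × 10^-4 mol
From the 2:1 ratio, n(Cu2+) in the aliquot = 2/1 × 9.295 × 10^-4 = 1.859 × 10^-3 mol
[Cu2+]_dilute = 1.859 × 10^-3 / 0.01954 = 0.09514 mol/L
[Cu2+]_original = 0.09514 × 250.0/25.71 = 0.9251 mol/L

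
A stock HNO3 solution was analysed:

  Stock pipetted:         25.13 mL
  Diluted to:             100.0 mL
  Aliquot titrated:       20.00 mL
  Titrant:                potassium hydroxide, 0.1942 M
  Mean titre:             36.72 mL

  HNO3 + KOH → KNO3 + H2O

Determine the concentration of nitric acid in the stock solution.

n(KOH) = 0.03672 × 0.1942 = 7.131 × 10^-3 mol
n(HNO3) in the aliquot = 7.131 × 10^-3 mol (1:1 ratio)
[HNO3]_dilute = 7.131 × 10^-3 / 0.02000 = 0.3566 mol/L
Dilution factor = 100.0 / 25.13 = 3.979
[HNO3]_stock = 0.3566 × 3.979 = 1.419 mol/L

1.419 M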